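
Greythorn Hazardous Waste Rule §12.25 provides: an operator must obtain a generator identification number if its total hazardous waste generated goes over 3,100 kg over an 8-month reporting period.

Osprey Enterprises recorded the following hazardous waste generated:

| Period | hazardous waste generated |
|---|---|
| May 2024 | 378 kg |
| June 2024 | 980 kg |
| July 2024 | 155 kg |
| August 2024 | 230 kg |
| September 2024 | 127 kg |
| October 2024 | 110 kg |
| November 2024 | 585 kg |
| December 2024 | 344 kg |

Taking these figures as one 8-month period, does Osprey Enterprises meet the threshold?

No

Total hazardous waste generated: 378 kg + 980 kg + 155 kg + 230 kg + 127 kg + 110 kg + 585 kg + 344 kg = 2,909 kg.
2,909 kg ≤ 3,100 kg, so the threshold is not exceeded.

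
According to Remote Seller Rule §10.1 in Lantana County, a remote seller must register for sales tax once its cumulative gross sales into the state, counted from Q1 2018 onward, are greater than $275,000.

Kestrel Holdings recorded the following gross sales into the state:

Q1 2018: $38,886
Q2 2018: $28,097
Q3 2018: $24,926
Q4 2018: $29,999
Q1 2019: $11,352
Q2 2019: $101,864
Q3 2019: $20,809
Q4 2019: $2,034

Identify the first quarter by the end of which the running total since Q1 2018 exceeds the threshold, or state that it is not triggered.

Through Q1 2018: $38,886
Through Q2 2018: $66,983
Through Q3 2018: $91,909
Through Q4 2018: $121,908
Through Q1 2019: $133,260
Through Q2 2019: $235,124
Through Q3 2019: $255,933
Through Q4 2019: $257,967
Final cumulative total $257,967 ≤ $275,000; the threshold is never exceeded.

Not triggered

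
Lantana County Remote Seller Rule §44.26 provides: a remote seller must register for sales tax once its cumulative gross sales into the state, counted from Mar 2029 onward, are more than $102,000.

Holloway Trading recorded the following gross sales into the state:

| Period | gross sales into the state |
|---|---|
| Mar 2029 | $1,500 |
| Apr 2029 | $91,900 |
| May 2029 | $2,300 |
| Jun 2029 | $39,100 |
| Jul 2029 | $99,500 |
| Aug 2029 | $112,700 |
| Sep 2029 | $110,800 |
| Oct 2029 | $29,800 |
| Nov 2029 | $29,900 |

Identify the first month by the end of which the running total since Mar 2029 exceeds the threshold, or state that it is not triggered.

Through Mar 2029: $1,500
Through Apr 2029: $93,400
Through May 2029: $95,700
Through Jun 2029: $134,800 ← exceeds threshold

Jun 2029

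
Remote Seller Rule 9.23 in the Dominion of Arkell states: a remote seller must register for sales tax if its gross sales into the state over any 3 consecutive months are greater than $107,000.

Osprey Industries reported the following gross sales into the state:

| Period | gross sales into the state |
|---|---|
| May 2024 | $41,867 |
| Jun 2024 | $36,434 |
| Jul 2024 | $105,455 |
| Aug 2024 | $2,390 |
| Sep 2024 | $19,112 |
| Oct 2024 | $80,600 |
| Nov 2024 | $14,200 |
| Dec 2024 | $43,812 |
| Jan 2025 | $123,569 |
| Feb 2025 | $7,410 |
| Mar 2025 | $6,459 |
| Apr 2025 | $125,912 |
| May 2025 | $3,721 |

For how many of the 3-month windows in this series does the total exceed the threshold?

10

May 2024–Jul 2024: $41,867 + $36,434 + $105,455 = $183,756 (over)
Jun 2024–Aug 2024: $36,434 + $105,455 + $2,390 = $144,279 (over)
Jul 2024–Sep 2024: $105,455 + $2,390 + $19,112 = $126,957 (over)
Aug 2024–Oct 2024: $2,390 + $19,112 + $80,600 = $102,102 (under)
Sep 2024–Nov 2024: $19,112 + $80,600 + $14,200 = $113,912 (over)
Oct 2024–Dec 2024: $80,600 + $14,200 + $43,812 = $138,612 (over)
Nov 2024–Jan 2025: $14,200 + $43,812 + $123,569 = $181,581 (over)
Dec 2024–Feb 2025: $43,812 + $123,569 + $7,410 = $174,791 (over)
Jan 2025–Mar 2025: $123,569 + $7,410 + $6,459 = $137,438 (over)
Feb 2025–Apr 2025: $7,410 + $6,459 + $125,912 = $139,781 (over)
Mar 2025–May 2025: $6,459 + $125,912 + $3,721 = $136,092 (over)
10 windows exceed the threshold.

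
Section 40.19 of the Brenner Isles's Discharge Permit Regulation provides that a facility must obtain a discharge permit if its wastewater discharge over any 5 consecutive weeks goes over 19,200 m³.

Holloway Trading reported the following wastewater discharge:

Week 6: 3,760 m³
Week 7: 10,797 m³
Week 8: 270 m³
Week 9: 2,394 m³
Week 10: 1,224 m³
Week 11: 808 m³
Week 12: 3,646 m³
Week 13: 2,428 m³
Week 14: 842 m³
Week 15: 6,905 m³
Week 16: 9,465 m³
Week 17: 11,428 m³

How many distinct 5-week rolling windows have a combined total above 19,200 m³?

2

Week 6–Week 10: 3,760 m³ + 10,797 m³ + 270 m³ + 2,394 m³ + 1,224 m³ = 18,445 m³ (under)
Week 7–Week 11: 10,797 m³ + 270 m³ + 2,394 m³ + 1,224 m³ + 808 m³ = 15,493 m³ (under)
Week 8–Week 12: 270 m³ + 2,394 m³ + 1,224 m³ + 808 m³ + 3,646 m³ = 8,342 m³ (under)
Week 9–Week 13: 2,394 m³ + 1,224 m³ + 808 m³ + 3,646 m³ + 2,428 m³ = 10,500 m³ (under)
Week 10–Week 14: 1,224 m³ + 808 m³ + 3,646 m³ + 2,428 m³ + 842 m³ = 8,948 m³ (under)
Week 11–Week 15: 808 m³ + 3,646 m³ + 2,428 m³ + 842 m³ + 6,905 m³ = 14,629 m³ (under)
Week 12–Week 16: 3,646 m³ + 2,428 m³ + 842 m³ + 6,905 m³ + 9,465 m³ = 23,286 m³ (over)
Week 13–Week 17: 2,428 m³ + 842 m³ + 6,905 m³ + 9,465 m³ + 11,428 m³ = 31,068 m³ (over)
2 windows exceed the threshold.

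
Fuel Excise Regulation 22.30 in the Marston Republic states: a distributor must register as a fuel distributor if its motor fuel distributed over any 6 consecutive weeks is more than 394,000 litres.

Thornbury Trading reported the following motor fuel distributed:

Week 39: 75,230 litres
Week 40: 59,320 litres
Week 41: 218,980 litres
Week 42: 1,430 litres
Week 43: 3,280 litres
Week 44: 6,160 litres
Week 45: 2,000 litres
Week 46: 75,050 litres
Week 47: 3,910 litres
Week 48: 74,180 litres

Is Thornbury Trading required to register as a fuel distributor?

No

Week 39–Week 44: 75,230 litres + 59,320 litres + 218,980 litres + 1,430 litres + 3,280 litres + 6,160 litres = 364,400 litres (under)
Week 40–Week 45: 59,320 litres + 218,980 litres + 1,430 litres + 3,280 litres + 6,160 litres + 2,000 litres = 291,170 litres (under)
Week 41–Week 46: 218,980 litres + 1,430 litres + 3,280 litres + 6,160 litres + 2,000 litres + 75,050 litres = 306,900 litres (under)
Week 42–Week 47: 1,430 litres + 3,280 litres + 6,160 litres + 2,000 litres + 75,050 litres + 3,910 litres = 91,830 litres (under)
Week 43–Week 48: 3,280 litres + 6,160 litres + 2,000 litres + 75,050 litres + 3,910 litres + 74,180 litres = 164,580 litres (under)
No window exceeds 394,000 litres.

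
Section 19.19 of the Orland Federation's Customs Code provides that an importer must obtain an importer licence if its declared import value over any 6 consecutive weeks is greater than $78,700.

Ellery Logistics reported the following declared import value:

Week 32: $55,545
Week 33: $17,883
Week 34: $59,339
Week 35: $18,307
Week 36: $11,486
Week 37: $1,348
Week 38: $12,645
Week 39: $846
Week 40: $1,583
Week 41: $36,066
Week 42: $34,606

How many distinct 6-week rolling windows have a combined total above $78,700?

4

Week 32–Week 37: $55,545 + $17,883 + $59,339 + $18,307 + $11,486 + $1,348 = $163,908 (over)
Week 33–Week 38: $17,883 + $59,339 + $18,307 + $11,486 + $1,348 + $12,645 = $121,008 (over)
Week 34–Week 39: $59,339 + $18,307 + $11,486 + $1,348 + $12,645 + $846 = $103,971 (over)
Week 35–Week 40: $18,307 + $11,486 + $1,348 + $12,645 + $846 + $1,583 = $46,215 (under)
Week 36–Week 41: $11,486 + $1,348 + $12,645 + $846 + $1,583 + $36,066 = $63,974 (under)
Week 37–Week 42: $1,348 + $12,645 + $846 + $1,583 + $36,066 + $34,606 = $87,094 (over)
4 windows exceed the threshold.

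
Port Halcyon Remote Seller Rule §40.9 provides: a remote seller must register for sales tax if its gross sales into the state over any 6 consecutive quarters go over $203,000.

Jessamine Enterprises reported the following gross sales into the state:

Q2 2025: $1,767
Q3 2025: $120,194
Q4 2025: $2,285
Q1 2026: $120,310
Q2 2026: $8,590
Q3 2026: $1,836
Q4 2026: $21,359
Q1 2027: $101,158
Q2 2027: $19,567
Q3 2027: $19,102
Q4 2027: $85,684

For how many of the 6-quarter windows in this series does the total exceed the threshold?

Q2 2025–Q3 2026: $1,767 + $120,194 + $2,285 + $120,310 + $8,590 + $1,836 = $254,982 (over)
Q3 2025–Q4 2026: $120,194 + $2,285 + $120,310 + $8,590 + $1,836 + $21,359 = $274,574 (over)
Q4 2025–Q1 2027: $2,285 + $120,310 + $8,590 + $1,836 + $21,359 + $101,158 = $255,538 (over)
Q1 2026–Q2 2027: $120,310 + $8,590 + $1,836 + $21,359 + $101,158 + $19,567 = $272,820 (over)
Q2 2026–Q3 2027: $8,590 + $1,836 + $21,359 + $101,158 + $19,567 + $19,102 = $171,612 (under)
Q3 2026–Q4 2027: $1,836 + $21,359 + $101,158 + $19,567 + $19,102 + $85,684 = $248,706 (over)
5 windows exceed the threshold.

5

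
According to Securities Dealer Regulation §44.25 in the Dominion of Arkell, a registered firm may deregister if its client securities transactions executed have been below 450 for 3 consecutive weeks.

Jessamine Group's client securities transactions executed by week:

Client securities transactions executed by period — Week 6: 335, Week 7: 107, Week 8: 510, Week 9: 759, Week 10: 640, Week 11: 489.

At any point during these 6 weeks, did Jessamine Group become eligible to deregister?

No

Weeks below 450: Week 6, Week 7.
Longest run of consecutive weeks below the threshold: 2.
2 < 3, so Jessamine Group never became eligible.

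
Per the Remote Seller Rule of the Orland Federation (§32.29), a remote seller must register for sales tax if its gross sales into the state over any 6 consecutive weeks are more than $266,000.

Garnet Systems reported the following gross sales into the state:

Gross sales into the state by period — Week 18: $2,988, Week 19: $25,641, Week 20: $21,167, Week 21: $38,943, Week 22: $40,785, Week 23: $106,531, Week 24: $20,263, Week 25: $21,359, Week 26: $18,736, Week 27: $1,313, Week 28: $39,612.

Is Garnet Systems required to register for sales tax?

Week 18–Week 23: $2,988 + $25,641 + $21,167 + $38,943 + $40,785 + $106,531 = $236,055 (under)
Week 19–Week 24: $25,641 + $21,167 + $38,943 + $40,785 + $106,531 + $20,263 = $253,330 (under)
Week 20–Week 25: $21,167 + $38,943 + $40,785 + $106,531 + $20,263 + $21,359 = $249,048 (under)
Week 21–Week 26: $38,943 + $40,785 + $106,531 + $20,263 + $21,359 + $18,736 = $246,617 (under)
Week 22–Week 27: $40,785 + $106,531 + $20,263 + $21,359 + $18,736 + $1,313 = $208,987 (under)
Week 23–Week 28: $106,531 + $20,263 + $21,359 + $18,736 + $1,313 + $39,612 = $207,814 (under)
No window exceeds $266,000.

No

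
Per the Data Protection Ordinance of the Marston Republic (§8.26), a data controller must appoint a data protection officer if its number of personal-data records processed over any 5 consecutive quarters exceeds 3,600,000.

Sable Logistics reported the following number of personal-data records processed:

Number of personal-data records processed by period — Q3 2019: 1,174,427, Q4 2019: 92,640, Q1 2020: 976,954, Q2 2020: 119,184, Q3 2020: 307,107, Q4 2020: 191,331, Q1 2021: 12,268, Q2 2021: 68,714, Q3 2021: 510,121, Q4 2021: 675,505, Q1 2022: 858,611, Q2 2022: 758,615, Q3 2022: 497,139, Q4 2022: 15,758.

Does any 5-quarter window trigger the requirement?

No

Q3 2019–Q3 2020: 1,174,427 + 92,640 + 976,954 + 119,184 + 307,107 = 2,670,312 (under)
Q4 2019–Q4 2020: 92,640 + 976,954 + 119,184 + 307,107 + 191,331 = 1,687,216 (under)
Q1 2020–Q1 2021: 976,954 + 119,184 + 307,107 + 191,331 + 12,268 = 1,606,844 (under)
Q2 2020–Q2 2021: 119,184 + 307,107 + 191,331 + 12,268 + 68,714 = 698,604 (under)
Q3 2020–Q3 2021: 307,107 + 191,331 + 12,268 + 68,714 + 510,121 = 1,089,541 (under)
Q4 2020–Q4 2021: 191,331 + 12,268 + 68,714 + 510,121 + 675,505 = 1,457,939 (under)
Q1 2021–Q1 2022: 12,268 + 68,714 + 510,121 + 675,505 + 858,611 = 2,125,219 (under)
Q2 2021–Q2 2022: 68,714 + 510,121 + 675,505 + 858,611 + 758,615 = 2,871,566 (under)
Q3 2021–Q3 2022: 510,121 + 675,505 + 858,611 + 758,615 + 497,139 = 3,299,991 (under)
Q4 2021–Q4 2022: 675,505 + 858,611 + 758,615 + 497,139 + 15,758 = 2,805,628 (under)
No window exceeds 3,600,000.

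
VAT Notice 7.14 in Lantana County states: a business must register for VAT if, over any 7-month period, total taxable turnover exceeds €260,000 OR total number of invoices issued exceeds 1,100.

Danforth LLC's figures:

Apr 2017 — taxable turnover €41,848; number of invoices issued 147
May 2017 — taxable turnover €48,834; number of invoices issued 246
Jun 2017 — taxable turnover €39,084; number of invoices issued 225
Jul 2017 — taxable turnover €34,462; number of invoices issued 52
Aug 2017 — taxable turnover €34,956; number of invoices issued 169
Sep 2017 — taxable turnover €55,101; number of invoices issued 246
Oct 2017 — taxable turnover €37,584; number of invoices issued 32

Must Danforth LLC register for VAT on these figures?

Yes

Total taxable turnover: €41,848 + €48,834 + €39,084 + €34,462 + €34,956 + €55,101 + €37,584 = €291,869 (> €260,000).
Total number of invoices issued: 147 + 246 + 225 + 52 + 169 + 246 + 32 = 1,117 (> 1,100).
The test is 'or': at least one threshold is exceeded.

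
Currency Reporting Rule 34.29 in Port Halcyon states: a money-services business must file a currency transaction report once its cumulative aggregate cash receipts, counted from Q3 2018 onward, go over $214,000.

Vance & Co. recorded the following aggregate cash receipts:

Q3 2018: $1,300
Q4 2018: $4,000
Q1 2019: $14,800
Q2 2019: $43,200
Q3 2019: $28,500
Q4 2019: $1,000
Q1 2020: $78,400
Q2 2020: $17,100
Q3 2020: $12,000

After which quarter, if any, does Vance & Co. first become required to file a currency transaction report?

Not triggered

Through Q3 2018: $1,300
Through Q4 2018: $5,300
Through Q1 2019: $20,100
Through Q2 2019: $63,300
Through Q3 2019: $91,800
Through Q4 2019: $92,800
Through Q1 2020: $171,200
Through Q2 2020: $188,300
Through Q3 2020: $200,300
Final cumulative total $200,300 ≤ $214,000; the threshold is never exceeded.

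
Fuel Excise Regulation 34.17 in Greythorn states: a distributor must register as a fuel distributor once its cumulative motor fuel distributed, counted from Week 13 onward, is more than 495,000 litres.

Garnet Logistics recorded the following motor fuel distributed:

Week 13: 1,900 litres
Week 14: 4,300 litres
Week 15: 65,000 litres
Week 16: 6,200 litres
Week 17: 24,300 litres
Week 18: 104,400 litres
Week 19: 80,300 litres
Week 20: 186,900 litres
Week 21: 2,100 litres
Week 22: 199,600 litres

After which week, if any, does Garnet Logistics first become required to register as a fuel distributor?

Through Week 13: 1,900 litres
Through Week 14: 6,200 litres
Through Week 15: 71,200 litres
Through Week 16: 77,400 litres
Through Week 17: 101,700 litres
Through Week 18: 206,100 litres
Through Week 19: 286,400 litres
Through Week 20: 473,300 litres
Through Week 21: 475,400 litres
Through Week 22: 675,000 litres ← exceeds threshold

Week 22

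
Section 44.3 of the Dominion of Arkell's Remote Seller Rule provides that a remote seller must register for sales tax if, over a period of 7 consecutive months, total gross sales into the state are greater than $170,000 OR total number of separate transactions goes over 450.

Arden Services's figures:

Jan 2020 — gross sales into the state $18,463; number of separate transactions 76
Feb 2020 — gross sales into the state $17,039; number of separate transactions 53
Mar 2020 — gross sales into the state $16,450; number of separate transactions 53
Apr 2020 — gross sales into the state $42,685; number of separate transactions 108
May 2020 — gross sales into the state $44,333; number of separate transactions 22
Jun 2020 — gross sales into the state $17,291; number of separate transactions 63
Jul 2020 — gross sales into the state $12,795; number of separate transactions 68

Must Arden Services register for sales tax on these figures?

Total gross sales into the state: $18,463 + $17,039 + $16,450 + $42,685 + $44,333 + $17,291 + $12,795 = $169,056 (≤ $170,000).
Total number of separate transactions: 76 + 53 + 53 + 108 + 22 + 63 + 68 = 443 (≤ 450).
The test is 'or': neither threshold is exceeded.

No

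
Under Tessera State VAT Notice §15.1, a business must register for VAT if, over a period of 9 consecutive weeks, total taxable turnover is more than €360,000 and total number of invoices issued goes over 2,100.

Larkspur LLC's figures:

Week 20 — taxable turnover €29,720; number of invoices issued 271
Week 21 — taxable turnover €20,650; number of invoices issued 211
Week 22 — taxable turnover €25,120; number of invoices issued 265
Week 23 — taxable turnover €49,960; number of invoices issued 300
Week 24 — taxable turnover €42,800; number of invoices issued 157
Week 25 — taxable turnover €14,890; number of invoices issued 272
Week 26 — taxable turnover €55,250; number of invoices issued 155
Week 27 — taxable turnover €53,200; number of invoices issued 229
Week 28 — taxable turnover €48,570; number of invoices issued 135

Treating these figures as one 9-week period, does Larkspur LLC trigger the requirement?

No

Total taxable turnover: €29,720 + €20,650 + €25,120 + €49,960 + €42,800 + €14,890 + €55,250 + €53,200 + €48,570 = €340,160 (≤ €360,000).
Total number of invoices issued: 271 + 211 + 265 + 300 + 157 + 272 + 155 + 229 + 135 = 1,995 (≤ 2,100).
The test is 'and': the rule requires both, and at least one is not exceeded.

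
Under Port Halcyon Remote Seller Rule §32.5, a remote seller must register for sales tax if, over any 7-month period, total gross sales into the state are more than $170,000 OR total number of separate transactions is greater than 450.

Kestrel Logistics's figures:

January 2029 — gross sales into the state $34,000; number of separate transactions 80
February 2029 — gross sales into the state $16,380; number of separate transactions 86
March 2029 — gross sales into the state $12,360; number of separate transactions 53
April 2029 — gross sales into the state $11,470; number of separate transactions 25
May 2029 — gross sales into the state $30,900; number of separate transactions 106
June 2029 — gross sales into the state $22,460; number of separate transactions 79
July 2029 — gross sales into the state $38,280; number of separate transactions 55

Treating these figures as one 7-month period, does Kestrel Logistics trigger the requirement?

Yes

Total gross sales into the state: $34,000 + $16,380 + $12,360 + $11,470 + $30,900 + $22,460 + $38,280 = $165,850 (≤ $170,000).
Total number of separate transactions: 80 + 86 + 53 + 25 + 106 + 79 + 55 = 484 (> 450).
The test is 'or': at least one threshold is exceeded.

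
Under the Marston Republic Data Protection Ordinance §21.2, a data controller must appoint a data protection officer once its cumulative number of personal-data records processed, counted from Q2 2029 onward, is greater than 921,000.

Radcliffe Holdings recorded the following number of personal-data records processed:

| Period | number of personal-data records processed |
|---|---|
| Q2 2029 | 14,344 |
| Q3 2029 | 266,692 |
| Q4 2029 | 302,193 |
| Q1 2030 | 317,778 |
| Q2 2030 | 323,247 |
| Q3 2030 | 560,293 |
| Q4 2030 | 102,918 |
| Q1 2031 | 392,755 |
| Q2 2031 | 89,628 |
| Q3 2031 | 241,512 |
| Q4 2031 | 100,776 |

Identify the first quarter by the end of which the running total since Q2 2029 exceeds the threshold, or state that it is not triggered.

Through Q2 2029: 14,344
Through Q3 2029: 281,036
Through Q4 2029: 583,229
Through Q1 2030: 901,007
Through Q2 2030: 1,224,254 ← exceeds threshold

Q2 2030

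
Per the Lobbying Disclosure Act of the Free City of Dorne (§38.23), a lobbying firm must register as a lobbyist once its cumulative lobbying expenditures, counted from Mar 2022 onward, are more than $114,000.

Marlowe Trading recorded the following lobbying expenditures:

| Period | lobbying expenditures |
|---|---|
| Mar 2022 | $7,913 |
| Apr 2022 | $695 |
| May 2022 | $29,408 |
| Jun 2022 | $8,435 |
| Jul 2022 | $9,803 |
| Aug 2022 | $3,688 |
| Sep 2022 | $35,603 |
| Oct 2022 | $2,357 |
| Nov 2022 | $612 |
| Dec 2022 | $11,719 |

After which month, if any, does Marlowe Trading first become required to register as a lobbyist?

Through Mar 2022: $7,913
Through Apr 2022: $8,608
Through May 2022: $38,016
Through Jun 2022: $46,451
Through Jul 2022: $56,254
Through Aug 2022: $59,942
Through Sep 2022: $95,545
Through Oct 2022: $97,902
Through Nov 2022: $98,514
Through Dec 2022: $110,233
Final cumulative total $110,233 ≤ $114,000; the threshold is never exceeded.

Not triggered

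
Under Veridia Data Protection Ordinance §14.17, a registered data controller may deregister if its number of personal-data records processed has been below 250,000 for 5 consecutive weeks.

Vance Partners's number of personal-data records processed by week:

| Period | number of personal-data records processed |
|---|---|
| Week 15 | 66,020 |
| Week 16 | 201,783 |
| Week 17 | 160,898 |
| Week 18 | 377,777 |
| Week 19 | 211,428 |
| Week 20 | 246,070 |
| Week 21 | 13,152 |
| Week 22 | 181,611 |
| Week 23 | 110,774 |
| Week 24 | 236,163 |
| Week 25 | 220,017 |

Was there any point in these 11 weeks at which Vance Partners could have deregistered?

Weeks below 250,000: Week 15, Week 16, Week 17, Week 19, Week 20, Week 21, Week 22, Week 23, Week 24, Week 25.
Longest run of consecutive weeks below the threshold: 7.
7 ≥ 5, so Vance Partners became eligible.

Yes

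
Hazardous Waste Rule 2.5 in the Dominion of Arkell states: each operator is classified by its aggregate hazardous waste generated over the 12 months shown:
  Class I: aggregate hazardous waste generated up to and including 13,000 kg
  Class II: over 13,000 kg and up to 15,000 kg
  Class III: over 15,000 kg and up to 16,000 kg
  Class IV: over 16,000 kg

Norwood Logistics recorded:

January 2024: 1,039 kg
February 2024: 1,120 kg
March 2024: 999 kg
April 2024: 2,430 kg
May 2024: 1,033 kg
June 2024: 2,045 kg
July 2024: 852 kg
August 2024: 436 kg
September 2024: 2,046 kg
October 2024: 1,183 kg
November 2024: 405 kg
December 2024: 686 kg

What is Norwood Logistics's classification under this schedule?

Aggregate hazardous waste generated: 1,039 kg + 1,120 kg + 999 kg + 2,430 kg + 1,033 kg + 2,045 kg + 852 kg + 436 kg + 2,046 kg + 1,183 kg + 405 kg + 686 kg = 14,274 kg.
13,000 kg < 14,274 kg ≤ 15,000 kg, so Class II applies.

Class II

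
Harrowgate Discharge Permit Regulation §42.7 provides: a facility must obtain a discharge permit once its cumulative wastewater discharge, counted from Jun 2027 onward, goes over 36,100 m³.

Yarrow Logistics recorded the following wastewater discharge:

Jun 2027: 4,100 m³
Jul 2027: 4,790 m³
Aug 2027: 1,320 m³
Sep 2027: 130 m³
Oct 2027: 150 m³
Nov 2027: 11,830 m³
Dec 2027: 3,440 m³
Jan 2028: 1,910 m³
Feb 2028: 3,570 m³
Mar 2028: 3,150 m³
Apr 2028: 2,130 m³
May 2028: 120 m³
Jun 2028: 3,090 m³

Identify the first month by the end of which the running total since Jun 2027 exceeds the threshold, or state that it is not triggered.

Apr 2028

Through Jun 2027: 4,100 m³
Through Jul 2027: 8,890 m³
Through Aug 2027: 10,210 m³
Through Sep 2027: 10,340 m³
Through Oct 2027: 10,490 m³
Through Nov 2027: 22,320 m³
Through Dec 2027: 25,760 m³
Through Jan 2028: 27,670 m³
Through Feb 2028: 31,240 m³
Through Mar 2028: 34,390 m³
Through Apr 2028: 36,520 m³ ← exceeds threshold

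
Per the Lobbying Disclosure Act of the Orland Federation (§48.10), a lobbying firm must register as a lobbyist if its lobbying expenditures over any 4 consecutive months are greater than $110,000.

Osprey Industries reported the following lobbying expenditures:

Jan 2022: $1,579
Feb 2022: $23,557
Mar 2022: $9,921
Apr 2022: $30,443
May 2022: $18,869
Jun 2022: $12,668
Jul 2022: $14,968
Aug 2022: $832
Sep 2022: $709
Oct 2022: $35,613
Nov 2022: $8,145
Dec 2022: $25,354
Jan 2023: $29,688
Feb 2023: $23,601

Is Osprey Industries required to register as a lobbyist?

No

Jan 2022–Apr 2022: $1,579 + $23,557 + $9,921 + $30,443 = $65,500 (under)
Feb 2022–May 2022: $23,557 + $9,921 + $30,443 + $18,869 = $82,790 (under)
Mar 2022–Jun 2022: $9,921 + $30,443 + $18,869 + $12,668 = $71,901 (under)
Apr 2022–Jul 2022: $30,443 + $18,869 + $12,668 + $14,968 = $76,948 (under)
May 2022–Aug 2022: $18,869 + $12,668 + $14,968 + $832 = $47,337 (under)
Jun 2022–Sep 2022: $12,668 + $14,968 + $832 + $709 = $29,177 (under)
Jul 2022–Oct 2022: $14,968 + $832 + $709 + $35,613 = $52,122 (under)
Aug 2022–Nov 2022: $832 + $709 + $35,613 + $8,145 = $45,299 (under)
Sep 2022–Dec 2022: $709 + $35,613 + $8,145 + $25,354 = $69,821 (under)
Oct 2022–Jan 2023: $35,613 + $8,145 + $25,354 + $29,688 = $98,800 (under)
Nov 2022–Feb 2023: $8,145 + $25,354 + $29,688 + $23,601 = $86,788 (under)
No window exceeds $110,000.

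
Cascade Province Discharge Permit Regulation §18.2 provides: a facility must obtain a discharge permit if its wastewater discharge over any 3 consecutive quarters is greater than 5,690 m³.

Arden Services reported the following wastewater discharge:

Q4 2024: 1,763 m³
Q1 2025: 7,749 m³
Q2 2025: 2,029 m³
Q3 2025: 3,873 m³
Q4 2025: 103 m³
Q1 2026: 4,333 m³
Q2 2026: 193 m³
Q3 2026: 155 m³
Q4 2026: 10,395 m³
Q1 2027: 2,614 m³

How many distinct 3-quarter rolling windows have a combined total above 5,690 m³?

Q4 2024–Q2 2025: 1,763 m³ + 7,749 m³ + 2,029 m³ = 11,541 m³ (over)
Q1 2025–Q3 2025: 7,749 m³ + 2,029 m³ + 3,873 m³ = 13,651 m³ (over)
Q2 2025–Q4 2025: 2,029 m³ + 3,873 m³ + 103 m³ = 6,005 m³ (over)
Q3 2025–Q1 2026: 3,873 m³ + 103 m³ + 4,333 m³ = 8,309 m³ (over)
Q4 2025–Q2 2026: 103 m³ + 4,333 m³ + 193 m³ = 4,629 m³ (under)
Q1 2026–Q3 2026: 4,333 m³ + 193 m³ + 155 m³ = 4,681 m³ (under)
Q2 2026–Q4 2026: 193 m³ + 155 m³ + 10,395 m³ = 10,743 m³ (over)
Q3 2026–Q1 2027: 155 m³ + 10,395 m³ + 2,614 m³ = 13,164 m³ (over)
6 windows exceed the threshold.

6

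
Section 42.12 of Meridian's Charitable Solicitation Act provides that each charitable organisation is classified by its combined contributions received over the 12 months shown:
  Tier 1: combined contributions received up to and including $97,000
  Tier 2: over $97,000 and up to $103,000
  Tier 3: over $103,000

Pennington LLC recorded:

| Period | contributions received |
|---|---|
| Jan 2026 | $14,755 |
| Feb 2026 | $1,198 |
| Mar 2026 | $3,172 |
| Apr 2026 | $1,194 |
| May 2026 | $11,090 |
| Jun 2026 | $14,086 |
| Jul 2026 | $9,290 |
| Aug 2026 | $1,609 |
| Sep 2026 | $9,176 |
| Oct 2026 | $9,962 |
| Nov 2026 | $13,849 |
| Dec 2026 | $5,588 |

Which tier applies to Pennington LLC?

Combined contributions received: $14,755 + $1,198 + $3,172 + $1,194 + $11,090 + $14,086 + $9,290 + $1,609 + $9,176 + $9,962 + $13,849 + $5,588 = $94,969.
$94,969 ≤ $97,000, so Tier 1 applies.

Tier 1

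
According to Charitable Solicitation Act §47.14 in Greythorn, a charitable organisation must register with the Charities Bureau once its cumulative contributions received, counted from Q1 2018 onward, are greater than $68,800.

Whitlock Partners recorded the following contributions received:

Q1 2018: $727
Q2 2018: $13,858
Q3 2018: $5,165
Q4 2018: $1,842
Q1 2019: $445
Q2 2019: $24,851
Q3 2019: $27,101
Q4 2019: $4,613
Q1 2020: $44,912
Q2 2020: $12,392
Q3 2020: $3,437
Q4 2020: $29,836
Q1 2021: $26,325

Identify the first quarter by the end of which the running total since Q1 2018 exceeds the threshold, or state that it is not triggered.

Q3 2019

Through Q1 2018: $727
Through Q2 2018: $14,585
Through Q3 2018: $19,750
Through Q4 2018: $21,592
Through Q1 2019: $22,037
Through Q2 2019: $46,888
Through Q3 2019: $73,989 ← exceeds threshold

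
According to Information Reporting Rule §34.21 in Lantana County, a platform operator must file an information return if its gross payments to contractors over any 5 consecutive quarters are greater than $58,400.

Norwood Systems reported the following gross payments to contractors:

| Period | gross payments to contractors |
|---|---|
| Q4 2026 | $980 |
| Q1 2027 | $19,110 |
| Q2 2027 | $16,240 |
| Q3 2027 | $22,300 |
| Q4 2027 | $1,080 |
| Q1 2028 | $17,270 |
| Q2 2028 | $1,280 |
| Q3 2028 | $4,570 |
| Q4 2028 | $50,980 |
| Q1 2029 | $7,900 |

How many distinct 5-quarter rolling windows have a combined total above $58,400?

4

Q4 2026–Q4 2027: $980 + $19,110 + $16,240 + $22,300 + $1,080 = $59,710 (over)
Q1 2027–Q1 2028: $19,110 + $16,240 + $22,300 + $1,080 + $17,270 = $76,000 (over)
Q2 2027–Q2 2028: $16,240 + $22,300 + $1,080 + $17,270 + $1,280 = $58,170 (under)
Q3 2027–Q3 2028: $22,300 + $1,080 + $17,270 + $1,280 + $4,570 = $46,500 (under)
Q4 2027–Q4 2028: $1,080 + $17,270 + $1,280 + $4,570 + $50,980 = $75,180 (over)
Q1 2028–Q1 2029: $17,270 + $1,280 + $4,570 + $50,980 + $7,900 = $82,000 (over)
4 windows exceed the threshold.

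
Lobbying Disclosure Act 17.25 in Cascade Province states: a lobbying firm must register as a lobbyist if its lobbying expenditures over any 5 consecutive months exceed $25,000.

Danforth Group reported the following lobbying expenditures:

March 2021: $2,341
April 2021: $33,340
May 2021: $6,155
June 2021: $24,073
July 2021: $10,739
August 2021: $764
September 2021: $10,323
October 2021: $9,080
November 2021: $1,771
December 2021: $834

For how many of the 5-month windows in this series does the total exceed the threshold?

5

March 2021–July 2021: $2,341 + $33,340 + $6,155 + $24,073 + $10,739 = $76,648 (over)
April 2021–August 2021: $33,340 + $6,155 + $24,073 + $10,739 + $764 = $75,071 (over)
May 2021–September 2021: $6,155 + $24,073 + $10,739 + $764 + $10,323 = $52,054 (over)
June 2021–October 2021: $24,073 + $10,739 + $764 + $10,323 + $9,080 = $54,979 (over)
July 2021–November 2021: $10,739 + $764 + $10,323 + $9,080 + $1,771 = $32,677 (over)
August 2021–December 2021: $764 + $10,323 + $9,080 + $1,771 + $834 = $22,772 (under)
5 windows exceed the threshold.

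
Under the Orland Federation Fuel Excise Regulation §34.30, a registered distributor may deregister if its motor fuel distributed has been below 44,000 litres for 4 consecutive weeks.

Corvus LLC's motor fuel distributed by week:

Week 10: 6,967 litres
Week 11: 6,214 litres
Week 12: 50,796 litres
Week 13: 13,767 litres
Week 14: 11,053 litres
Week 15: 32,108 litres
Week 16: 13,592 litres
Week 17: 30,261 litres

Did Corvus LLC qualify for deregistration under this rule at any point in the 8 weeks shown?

Yes

Weeks below 44,000 litres: Week 10, Week 11, Week 13, Week 14, Week 15, Week 16, Week 17.
Longest run of consecutive weeks below the threshold: 5.
5 ≥ 4, so Corvus LLC became eligible.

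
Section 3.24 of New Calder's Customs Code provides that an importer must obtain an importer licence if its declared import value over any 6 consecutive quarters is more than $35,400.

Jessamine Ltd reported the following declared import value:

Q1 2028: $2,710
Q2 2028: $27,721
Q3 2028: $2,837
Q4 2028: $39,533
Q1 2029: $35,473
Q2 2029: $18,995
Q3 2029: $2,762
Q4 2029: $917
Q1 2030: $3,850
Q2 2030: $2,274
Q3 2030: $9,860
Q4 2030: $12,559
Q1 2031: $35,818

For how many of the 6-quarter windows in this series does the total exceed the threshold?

7

Q1 2028–Q2 2029: $2,710 + $27,721 + $2,837 + $39,533 + $35,473 + $18,995 = $127,269 (over)
Q2 2028–Q3 2029: $27,721 + $2,837 + $39,533 + $35,473 + $18,995 + $2,762 = $127,321 (over)
Q3 2028–Q4 2029: $2,837 + $39,533 + $35,473 + $18,995 + $2,762 + $917 = $100,517 (over)
Q4 2028–Q1 2030: $39,533 + $35,473 + $18,995 + $2,762 + $917 + $3,850 = $101,530 (over)
Q1 2029–Q2 2030: $35,473 + $18,995 + $2,762 + $917 + $3,850 + $2,274 = $64,271 (over)
Q2 2029–Q3 2030: $18,995 + $2,762 + $917 + $3,850 + $2,274 + $9,860 = $38,658 (over)
Q3 2029–Q4 2030: $2,762 + $917 + $3,850 + $2,274 + $9,860 + $12,559 = $32,222 (under)
Q4 2029–Q1 2031: $917 + $3,850 + $2,274 + $9,860 + $12,559 + $35,818 = $65,278 (over)
7 windows exceed the threshold.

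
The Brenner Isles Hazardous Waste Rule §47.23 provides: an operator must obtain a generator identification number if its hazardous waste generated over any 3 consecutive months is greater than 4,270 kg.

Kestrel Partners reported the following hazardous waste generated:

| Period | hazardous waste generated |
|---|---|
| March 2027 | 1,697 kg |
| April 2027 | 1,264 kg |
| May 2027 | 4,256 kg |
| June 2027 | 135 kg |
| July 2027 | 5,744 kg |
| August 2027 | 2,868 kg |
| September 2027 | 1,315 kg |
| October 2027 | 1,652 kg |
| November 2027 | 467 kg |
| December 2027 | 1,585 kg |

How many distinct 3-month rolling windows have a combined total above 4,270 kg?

6

March 2027–May 2027: 1,697 kg + 1,264 kg + 4,256 kg = 7,217 kg (over)
April 2027–June 2027: 1,264 kg + 4,256 kg + 135 kg = 5,655 kg (over)
May 2027–July 2027: 4,256 kg + 135 kg + 5,744 kg = 10,135 kg (over)
June 2027–August 2027: 135 kg + 5,744 kg + 2,868 kg = 8,747 kg (over)
July 2027–September 2027: 5,744 kg + 2,868 kg + 1,315 kg = 9,927 kg (over)
August 2027–October 2027: 2,868 kg + 1,315 kg + 1,652 kg = 5,835 kg (over)
September 2027–November 2027: 1,315 kg + 1,652 kg + 467 kg = 3,434 kg (under)
October 2027–December 2027: 1,652 kg + 467 kg + 1,585 kg = 3,704 kg (under)
6 windows exceed the threshold.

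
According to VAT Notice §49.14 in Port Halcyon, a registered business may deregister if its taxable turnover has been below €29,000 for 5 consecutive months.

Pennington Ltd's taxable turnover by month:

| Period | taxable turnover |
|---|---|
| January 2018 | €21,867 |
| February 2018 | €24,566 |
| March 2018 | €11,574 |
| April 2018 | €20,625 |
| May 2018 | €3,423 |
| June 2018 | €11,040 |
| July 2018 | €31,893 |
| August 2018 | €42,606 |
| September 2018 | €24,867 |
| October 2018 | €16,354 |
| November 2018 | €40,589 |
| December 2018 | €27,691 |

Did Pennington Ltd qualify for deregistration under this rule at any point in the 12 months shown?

Yes

Months below €29,000: January 2018, February 2018, March 2018, April 2018, May 2018, June 2018, September 2018, October 2018, December 2018.
Longest run of consecutive months below the threshold: 6.
6 ≥ 5, so Pennington Ltd became eligible.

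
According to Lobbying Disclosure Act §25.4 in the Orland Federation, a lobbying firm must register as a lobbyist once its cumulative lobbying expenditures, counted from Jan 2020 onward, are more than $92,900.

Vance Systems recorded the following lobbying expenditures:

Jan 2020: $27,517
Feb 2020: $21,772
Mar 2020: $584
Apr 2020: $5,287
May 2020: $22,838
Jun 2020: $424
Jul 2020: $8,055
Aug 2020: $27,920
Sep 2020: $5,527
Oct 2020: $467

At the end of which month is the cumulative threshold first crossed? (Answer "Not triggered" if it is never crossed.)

Through Jan 2020: $27,517
Through Feb 2020: $49,289
Through Mar 2020: $49,873
Through Apr 2020: $55,160
Through May 2020: $77,998
Through Jun 2020: $78,422
Through Jul 2020: $86,477
Through Aug 2020: $114,397 ← exceeds threshold

Aug 2020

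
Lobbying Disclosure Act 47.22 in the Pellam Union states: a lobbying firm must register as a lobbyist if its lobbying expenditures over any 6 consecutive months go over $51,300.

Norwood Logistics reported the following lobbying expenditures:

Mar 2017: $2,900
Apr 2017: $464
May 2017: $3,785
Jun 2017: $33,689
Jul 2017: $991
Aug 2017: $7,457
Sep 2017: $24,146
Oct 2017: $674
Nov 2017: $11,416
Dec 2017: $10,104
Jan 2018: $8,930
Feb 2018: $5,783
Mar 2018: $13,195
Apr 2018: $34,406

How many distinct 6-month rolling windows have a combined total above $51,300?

7

Mar 2017–Aug 2017: $2,900 + $464 + $3,785 + $33,689 + $991 + $7,457 = $49,286 (under)
Apr 2017–Sep 2017: $464 + $3,785 + $33,689 + $991 + $7,457 + $24,146 = $70,532 (over)
May 2017–Oct 2017: $3,785 + $33,689 + $991 + $7,457 + $24,146 + $674 = $70,742 (over)
Jun 2017–Nov 2017: $33,689 + $991 + $7,457 + $24,146 + $674 + $11,416 = $78,373 (over)
Jul 2017–Dec 2017: $991 + $7,457 + $24,146 + $674 + $11,416 + $10,104 = $54,788 (over)
Aug 2017–Jan 2018: $7,457 + $24,146 + $674 + $11,416 + $10,104 + $8,930 = $62,727 (over)
Sep 2017–Feb 2018: $24,146 + $674 + $11,416 + $10,104 + $8,930 + $5,783 = $61,053 (over)
Oct 2017–Mar 2018: $674 + $11,416 + $10,104 + $8,930 + $5,783 + $13,195 = $50,102 (under)
Nov 2017–Apr 2018: $11,416 + $10,104 + $8,930 + $5,783 + $13,195 + $34,406 = $83,834 (over)
7 windows exceed the threshold.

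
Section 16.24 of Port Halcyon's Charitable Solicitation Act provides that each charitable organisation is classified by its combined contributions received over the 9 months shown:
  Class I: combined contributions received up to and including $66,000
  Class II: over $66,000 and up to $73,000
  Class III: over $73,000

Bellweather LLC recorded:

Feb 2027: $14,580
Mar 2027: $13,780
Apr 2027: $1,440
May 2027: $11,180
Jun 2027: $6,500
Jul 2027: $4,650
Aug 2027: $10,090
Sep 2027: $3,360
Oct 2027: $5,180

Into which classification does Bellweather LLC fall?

Class II

Combined contributions received: $14,580 + $13,780 + $1,440 + $11,180 + $6,500 + $4,650 + $10,090 + $3,360 + $5,180 = $70,760.
$66,000 < $70,760 ≤ $73,000, so Class II applies.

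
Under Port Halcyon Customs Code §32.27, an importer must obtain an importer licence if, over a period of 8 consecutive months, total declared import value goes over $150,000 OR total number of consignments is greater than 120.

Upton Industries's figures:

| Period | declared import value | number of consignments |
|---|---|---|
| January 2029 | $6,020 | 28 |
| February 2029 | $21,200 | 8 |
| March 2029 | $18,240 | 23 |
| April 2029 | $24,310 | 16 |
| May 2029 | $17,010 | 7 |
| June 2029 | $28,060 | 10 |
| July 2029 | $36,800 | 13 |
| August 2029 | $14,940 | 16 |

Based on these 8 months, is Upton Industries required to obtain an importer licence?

Total declared import value: $6,020 + $21,200 + $18,240 + $24,310 + $17,010 + $28,060 + $36,800 + $14,940 = $166,580 (> $150,000).
Total number of consignments: 28 + 8 + 23 + 16 + 7 + 10 + 13 + 16 = 121 (> 120).
The test is 'or': at least one threshold is exceeded.

Yes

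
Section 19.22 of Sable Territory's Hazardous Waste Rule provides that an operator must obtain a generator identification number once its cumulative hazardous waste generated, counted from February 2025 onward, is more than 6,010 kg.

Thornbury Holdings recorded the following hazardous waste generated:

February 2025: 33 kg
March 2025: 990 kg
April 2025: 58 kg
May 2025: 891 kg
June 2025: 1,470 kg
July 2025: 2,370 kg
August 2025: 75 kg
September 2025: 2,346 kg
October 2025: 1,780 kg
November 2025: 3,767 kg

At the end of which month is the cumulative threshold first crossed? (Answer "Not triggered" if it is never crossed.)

Through February 2025: 33 kg
Through March 2025: 1,023 kg
Through April 2025: 1,081 kg
Through May 2025: 1,972 kg
Through June 2025: 3,442 kg
Through July 2025: 5,812 kg
Through August 2025: 5,887 kg
Through September 2025: 8,233 kg ← exceeds threshold

September 2025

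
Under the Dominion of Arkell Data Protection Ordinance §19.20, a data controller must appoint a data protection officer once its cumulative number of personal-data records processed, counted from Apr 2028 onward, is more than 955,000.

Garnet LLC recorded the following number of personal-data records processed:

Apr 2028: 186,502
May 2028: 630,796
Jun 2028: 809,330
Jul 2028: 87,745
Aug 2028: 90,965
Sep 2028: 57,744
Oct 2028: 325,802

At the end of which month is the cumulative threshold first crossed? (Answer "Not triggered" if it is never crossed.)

Through Apr 2028: 186,502
Through May 2028: 817,298
Through Jun 2028: 1,626,628 ← exceeds threshold

Jun 2028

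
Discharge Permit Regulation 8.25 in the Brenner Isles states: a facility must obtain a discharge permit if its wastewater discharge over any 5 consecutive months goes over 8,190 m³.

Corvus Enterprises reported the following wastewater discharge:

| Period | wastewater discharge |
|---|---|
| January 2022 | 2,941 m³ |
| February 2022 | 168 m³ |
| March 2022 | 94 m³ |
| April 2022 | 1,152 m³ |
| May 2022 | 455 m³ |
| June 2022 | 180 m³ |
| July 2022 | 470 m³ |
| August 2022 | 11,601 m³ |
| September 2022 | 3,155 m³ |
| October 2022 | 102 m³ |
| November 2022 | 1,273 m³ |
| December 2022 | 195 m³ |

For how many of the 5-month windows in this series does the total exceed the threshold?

5

January 2022–May 2022: 2,941 m³ + 168 m³ + 94 m³ + 1,152 m³ + 455 m³ = 4,810 m³ (under)
February 2022–June 2022: 168 m³ + 94 m³ + 1,152 m³ + 455 m³ + 180 m³ = 2,049 m³ (under)
March 2022–July 2022: 94 m³ + 1,152 m³ + 455 m³ + 180 m³ + 470 m³ = 2,351 m³ (under)
April 2022–August 2022: 1,152 m³ + 455 m³ + 180 m³ + 470 m³ + 11,601 m³ = 13,858 m³ (over)
May 2022–September 2022: 455 m³ + 180 m³ + 470 m³ + 11,601 m³ + 3,155 m³ = 15,861 m³ (over)
June 2022–October 2022: 180 m³ + 470 m³ + 11,601 m³ + 3,155 m³ + 102 m³ = 15,508 m³ (over)
July 2022–November 2022: 470 m³ + 11,601 m³ + 3,155 m³ + 102 m³ + 1,273 m³ = 16,601 m³ (over)
August 2022–December 2022: 11,601 m³ + 3,155 m³ + 102 m³ + 1,273 m³ + 195 m³ = 16,326 m³ (over)
5 windows exceed the threshold.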